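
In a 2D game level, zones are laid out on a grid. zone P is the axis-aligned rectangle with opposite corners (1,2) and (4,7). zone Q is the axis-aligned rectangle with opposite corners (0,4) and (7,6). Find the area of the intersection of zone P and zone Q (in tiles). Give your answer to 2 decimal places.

6.00

|zone P∩zone Q|: x∈[1,4], y∈[4,6] → 3·2 = 6.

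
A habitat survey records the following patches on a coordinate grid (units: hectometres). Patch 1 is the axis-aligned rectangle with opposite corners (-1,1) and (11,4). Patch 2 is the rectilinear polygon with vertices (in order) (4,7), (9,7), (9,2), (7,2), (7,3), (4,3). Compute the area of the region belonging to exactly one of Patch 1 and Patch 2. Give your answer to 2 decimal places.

44.00

|Patch 1| = 36, |Patch 2| = 22, |Patch 1∩Patch 2| = 7.
|Patch 1 △ Patch 2| = |Patch 1| + |Patch 2| − 2·|Patch 1∩Patch 2| = 36 + 22 − 14 = 44.00.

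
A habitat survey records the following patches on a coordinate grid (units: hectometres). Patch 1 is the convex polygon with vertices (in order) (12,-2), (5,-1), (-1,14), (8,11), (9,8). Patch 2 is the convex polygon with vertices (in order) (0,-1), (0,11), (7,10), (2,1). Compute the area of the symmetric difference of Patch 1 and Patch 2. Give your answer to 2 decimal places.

|Patch 1| = 102.5, |Patch 2| = 46, |Patch 1∩Patch 2| = 24.5356.
|Patch 1 △ Patch 2| = |Patch 1| + |Patch 2| − 2·|Patch 1∩Patch 2| = 102.5 + 46 − 49.0712 = 99.43.

99.43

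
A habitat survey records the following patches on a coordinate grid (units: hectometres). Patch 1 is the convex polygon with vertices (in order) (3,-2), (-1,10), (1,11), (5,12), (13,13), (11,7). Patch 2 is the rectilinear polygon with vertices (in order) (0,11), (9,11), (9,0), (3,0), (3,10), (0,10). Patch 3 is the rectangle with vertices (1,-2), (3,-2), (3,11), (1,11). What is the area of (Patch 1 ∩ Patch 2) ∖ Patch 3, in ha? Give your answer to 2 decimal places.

56.72

|Patch 1 ∩ Patch 2| = 58.7222.
|(Patch 1 ∩ Patch 2) ∩ Patch 3| = 2.
|(Patch 1 ∩ Patch 2) ∖ Patch 3| = 58.7222 − 2 = 56.72.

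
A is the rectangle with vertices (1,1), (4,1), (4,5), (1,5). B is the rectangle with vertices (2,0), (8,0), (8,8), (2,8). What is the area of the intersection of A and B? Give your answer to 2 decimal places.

|A∩B|: x∈[2,4], y∈[1,5] → 2·4 = 8.

8.00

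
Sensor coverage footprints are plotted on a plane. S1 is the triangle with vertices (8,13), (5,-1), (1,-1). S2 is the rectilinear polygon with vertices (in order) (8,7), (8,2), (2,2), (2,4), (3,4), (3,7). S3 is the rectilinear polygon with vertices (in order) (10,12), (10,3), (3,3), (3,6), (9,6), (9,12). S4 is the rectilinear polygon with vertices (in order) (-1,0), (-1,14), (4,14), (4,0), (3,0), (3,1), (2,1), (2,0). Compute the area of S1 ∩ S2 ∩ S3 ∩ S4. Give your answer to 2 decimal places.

The intersection is the polygon with vertices (3,3), (4,5), (4,3).
By the shoelace formula its area is 1.00.

1.00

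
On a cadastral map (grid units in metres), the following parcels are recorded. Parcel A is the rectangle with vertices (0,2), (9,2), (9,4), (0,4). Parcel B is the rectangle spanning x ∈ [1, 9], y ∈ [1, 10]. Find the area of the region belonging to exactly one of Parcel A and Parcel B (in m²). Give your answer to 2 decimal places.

|Parcel A∩Parcel B|: x∈[1,9], y∈[2,4] → 8·2 = 16.
|Parcel A △ Parcel B| = |Parcel A| + |Parcel B| − 2·|Parcel A∩Parcel B| = 18 + 72 − 32 = 58.00.

58.00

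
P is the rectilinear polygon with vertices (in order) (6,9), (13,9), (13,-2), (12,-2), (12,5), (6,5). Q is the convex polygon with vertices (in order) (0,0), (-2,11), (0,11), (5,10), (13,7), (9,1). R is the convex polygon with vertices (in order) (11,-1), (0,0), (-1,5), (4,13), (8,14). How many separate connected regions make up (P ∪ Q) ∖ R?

2

(P ∪ Q) ∖ R splits into 2 disjoint pieces (area 23.4103, area 13.3102).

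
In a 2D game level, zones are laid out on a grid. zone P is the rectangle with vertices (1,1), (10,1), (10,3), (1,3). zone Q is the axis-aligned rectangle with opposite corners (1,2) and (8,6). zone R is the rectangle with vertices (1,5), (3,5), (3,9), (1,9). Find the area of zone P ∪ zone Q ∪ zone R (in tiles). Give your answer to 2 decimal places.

By inclusion–exclusion:
Individual areas: |zone P| = 18, |zone Q| = 28, |zone R| = 8.
|zone P∩zone Q|: x∈[1,8], y∈[2,3] → 7·1 = 7.
|zone P∩zone R| = 0 (no overlap).
|zone Q∩zone R|: x∈[1,3], y∈[5,6] → 2·1 = 2.
|zone P∩zone Q∩zone R| = 0.
|zone P ∪ zone Q ∪ zone R| = 54 − 9 + 0 = 45.00.

45.00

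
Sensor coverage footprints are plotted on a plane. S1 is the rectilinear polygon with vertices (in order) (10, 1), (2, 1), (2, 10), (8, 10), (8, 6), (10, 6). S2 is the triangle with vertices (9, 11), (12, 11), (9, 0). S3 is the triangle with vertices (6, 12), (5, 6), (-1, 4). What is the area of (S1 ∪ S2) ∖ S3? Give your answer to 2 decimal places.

|S1 ∪ S2| = 76.4697.
|(S1 ∪ S2) ∩ S3| = 11.9405.
|(S1 ∪ S2) ∖ S3| = 76.4697 − 11.9405 = 64.53.

64.53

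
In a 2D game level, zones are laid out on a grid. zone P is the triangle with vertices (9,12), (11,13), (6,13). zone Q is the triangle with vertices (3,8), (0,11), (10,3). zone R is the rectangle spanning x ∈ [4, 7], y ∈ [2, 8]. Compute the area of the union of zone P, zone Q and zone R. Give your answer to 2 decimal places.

By inclusion–exclusion:
Individual areas: |zone P| = 2.5, |zone Q| = 3, |zone R| = 18.
|zone P∩zone Q| = 0.
|zone P∩zone R| = 0.
|zone Q∩zone R| = 1.1571.
|zone P∩zone Q∩zone R| = 0.
|zone P ∪ zone Q ∪ zone R| = 23.5 − 1.1571 + 0 = 22.34.

22.34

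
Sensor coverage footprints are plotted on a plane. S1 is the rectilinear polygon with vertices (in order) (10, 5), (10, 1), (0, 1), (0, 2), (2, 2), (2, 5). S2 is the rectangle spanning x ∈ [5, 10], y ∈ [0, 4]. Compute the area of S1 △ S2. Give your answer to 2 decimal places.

24.00

|S1| = 34, |S2| = 20, |S1∩S2| = 15.
|S1 △ S2| = |S1| + |S2| − 2·|S1∩S2| = 34 + 20 − 30 = 24.00.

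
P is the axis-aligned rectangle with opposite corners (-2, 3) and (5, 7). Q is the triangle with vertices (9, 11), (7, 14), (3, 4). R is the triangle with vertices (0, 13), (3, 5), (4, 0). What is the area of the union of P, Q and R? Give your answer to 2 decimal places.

43.83

By inclusion–exclusion:
Individual areas: |P| = 28, |Q| = 16, |R| = 3.5.
|P∩Q| = 1.8667.
|P∩R| = 1.8038.
|Q∩R| = 0.0144.
|P∩Q∩R| = 0.0144.
|P ∪ Q ∪ R| = 47.5 − 3.6849 + 0.0144 = 43.83.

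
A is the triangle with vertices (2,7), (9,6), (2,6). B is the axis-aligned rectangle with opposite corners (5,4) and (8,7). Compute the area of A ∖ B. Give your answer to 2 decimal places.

2.43

|A| = 3.5, |A∩B| = 1.0714.
|A ∖ B| = |A| − |A∩B| = 3.5 − 1.0714 = 2.43.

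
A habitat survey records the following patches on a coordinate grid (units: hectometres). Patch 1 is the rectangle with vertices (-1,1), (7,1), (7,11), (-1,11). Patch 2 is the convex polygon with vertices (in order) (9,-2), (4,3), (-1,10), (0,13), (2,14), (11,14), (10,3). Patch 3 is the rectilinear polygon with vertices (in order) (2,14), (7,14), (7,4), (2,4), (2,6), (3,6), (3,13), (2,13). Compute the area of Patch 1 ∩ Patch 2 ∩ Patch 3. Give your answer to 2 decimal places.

The intersection is the polygon with vertices (7,4), (3.286,4), (2,5.8), (2,6), (3,6), (3,11), (7,11).
By the shoelace formula its area is 28.84.

28.84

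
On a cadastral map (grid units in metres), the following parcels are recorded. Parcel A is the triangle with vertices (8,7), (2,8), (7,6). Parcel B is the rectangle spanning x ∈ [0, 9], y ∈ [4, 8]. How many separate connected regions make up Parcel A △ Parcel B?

Parcel A △ Parcel B is a single connected region.

1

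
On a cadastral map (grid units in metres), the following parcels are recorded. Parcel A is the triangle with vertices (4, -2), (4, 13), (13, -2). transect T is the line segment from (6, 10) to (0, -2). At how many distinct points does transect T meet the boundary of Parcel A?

The segment meets the boundary at (4,6), (5.909,9.818).

2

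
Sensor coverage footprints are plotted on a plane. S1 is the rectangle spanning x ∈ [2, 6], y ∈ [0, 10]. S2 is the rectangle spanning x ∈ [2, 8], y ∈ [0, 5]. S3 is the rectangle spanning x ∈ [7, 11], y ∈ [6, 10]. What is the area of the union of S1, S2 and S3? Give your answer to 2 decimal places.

66.00

By inclusion–exclusion:
Individual areas: |S1| = 40, |S2| = 30, |S3| = 16.
|S1∩S2|: x∈[2,6], y∈[0,5] → 4·5 = 20.
|S1∩S3| = 0 (no overlap).
|S2∩S3| = 0 (no overlap).
|S1∩S2∩S3| = 0.
|S1 ∪ S2 ∪ S3| = 86 − 20 + 0 = 66.00.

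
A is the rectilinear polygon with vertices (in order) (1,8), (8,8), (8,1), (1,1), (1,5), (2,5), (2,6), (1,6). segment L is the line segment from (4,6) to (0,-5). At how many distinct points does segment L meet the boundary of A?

1

The segment meets the boundary at (2.182,1).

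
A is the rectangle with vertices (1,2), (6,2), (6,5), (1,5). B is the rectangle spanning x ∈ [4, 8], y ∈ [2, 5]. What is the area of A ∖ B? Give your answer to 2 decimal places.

|A∩B|: x∈[4,6], y∈[2,5] → 2·3 = 6.
|A| = 15.
|A ∖ B| = |A| − |A∩B| = 15 − 6 = 9.00.

9.00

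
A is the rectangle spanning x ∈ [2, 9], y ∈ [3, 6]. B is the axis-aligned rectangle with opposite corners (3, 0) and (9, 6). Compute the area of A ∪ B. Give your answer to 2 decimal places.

By inclusion–exclusion:
Individual areas: |A| = 21, |B| = 36.
|A∩B|: x∈[3,9], y∈[3,6] → 6·3 = 18.
|A ∪ B| = 57 − 18 = 39.00.

39.00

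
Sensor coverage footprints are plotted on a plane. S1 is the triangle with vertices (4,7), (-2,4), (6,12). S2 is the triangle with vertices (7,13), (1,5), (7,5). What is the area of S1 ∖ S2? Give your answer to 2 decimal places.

7.89

|S1| = 12, |S1∩S2| = 4.1143.
|S1 ∖ S2| = |S1| − |S1∩S2| = 12 − 4.1143 = 7.89.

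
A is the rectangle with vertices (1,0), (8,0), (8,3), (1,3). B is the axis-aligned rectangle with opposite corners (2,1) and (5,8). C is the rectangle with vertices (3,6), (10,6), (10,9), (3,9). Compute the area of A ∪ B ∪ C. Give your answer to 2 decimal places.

53.00

By inclusion–exclusion:
Individual areas: |A| = 21, |B| = 21, |C| = 21.
|A∩B|: x∈[2,5], y∈[1,3] → 3·2 = 6.
|A∩C| = 0 (no overlap).
|B∩C|: x∈[3,5], y∈[6,8] → 2·2 = 4.
|A∩B∩C| = 0.
|A ∪ B ∪ C| = 63 − 10 + 0 = 53.00.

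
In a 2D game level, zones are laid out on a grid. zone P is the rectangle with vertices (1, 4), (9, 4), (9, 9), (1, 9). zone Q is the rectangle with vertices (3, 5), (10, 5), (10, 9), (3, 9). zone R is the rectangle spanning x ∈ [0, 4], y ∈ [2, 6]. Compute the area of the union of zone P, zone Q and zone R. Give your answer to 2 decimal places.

By inclusion–exclusion:
Individual areas: |zone P| = 40, |zone Q| = 28, |zone R| = 16.
|zone P∩zone Q|: x∈[3,9], y∈[5,9] → 6·4 = 24.
|zone P∩zone R|: x∈[1,4], y∈[4,6] → 3·2 = 6.
|zone Q∩zone R|: x∈[3,4], y∈[5,6] → 1·1 = 1.
|zone P∩zone Q∩zone R| = 1.
|zone P ∪ zone Q ∪ zone R| = 84 − 31 + 1 = 54.00.

54.00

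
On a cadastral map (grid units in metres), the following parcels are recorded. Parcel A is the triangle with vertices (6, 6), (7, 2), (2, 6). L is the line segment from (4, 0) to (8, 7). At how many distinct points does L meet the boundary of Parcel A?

2

The segment meets the boundary at (6.435,4.261), (5.725,3.02).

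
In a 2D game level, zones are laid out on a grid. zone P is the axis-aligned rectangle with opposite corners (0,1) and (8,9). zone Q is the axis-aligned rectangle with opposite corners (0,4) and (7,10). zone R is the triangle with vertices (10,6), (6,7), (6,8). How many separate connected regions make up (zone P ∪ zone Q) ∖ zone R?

1

(zone P ∪ zone Q) ∖ zone R is a single connected region.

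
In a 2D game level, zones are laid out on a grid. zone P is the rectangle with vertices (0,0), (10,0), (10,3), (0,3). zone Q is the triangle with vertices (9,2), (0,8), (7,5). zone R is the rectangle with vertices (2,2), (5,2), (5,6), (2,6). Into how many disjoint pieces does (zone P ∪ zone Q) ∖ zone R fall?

2

(zone P ∪ zone Q) ∖ zone R splits into 2 disjoint pieces (area 31.1071, area 1.6667).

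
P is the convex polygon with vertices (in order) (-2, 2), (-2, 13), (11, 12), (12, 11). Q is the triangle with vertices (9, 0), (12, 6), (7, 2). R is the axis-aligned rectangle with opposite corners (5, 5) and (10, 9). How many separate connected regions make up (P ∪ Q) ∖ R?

(P ∪ Q) ∖ R splits into 2 disjoint pieces (area 78.1389, area 9).

2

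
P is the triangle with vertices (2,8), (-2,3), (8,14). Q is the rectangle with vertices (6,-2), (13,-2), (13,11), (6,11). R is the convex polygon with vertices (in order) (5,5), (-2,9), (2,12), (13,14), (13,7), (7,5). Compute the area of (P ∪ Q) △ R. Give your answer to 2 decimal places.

107.88

|P ∪ Q| = 94.
|(P ∪ Q) ∩ R| = 38.0581.
|(P ∪ Q) △ R| = 94 + 90 − 76.1162 = 107.88.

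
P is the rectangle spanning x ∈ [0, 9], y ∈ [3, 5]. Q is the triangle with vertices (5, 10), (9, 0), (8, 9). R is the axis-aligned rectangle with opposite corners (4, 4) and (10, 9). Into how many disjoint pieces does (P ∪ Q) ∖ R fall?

2

(P ∪ Q) ∖ R splits into 2 disjoint pieces (area 14.3, area 1.3).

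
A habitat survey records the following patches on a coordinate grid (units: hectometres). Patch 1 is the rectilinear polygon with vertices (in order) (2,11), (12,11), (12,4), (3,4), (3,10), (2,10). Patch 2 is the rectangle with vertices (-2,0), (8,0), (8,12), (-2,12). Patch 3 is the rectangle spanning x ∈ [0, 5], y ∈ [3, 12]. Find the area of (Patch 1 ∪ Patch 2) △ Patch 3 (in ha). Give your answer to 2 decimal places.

|Patch 1 ∪ Patch 2| = 148.
|(Patch 1 ∪ Patch 2) ∩ Patch 3| = 45.
|(Patch 1 ∪ Patch 2) △ Patch 3| = 148 + 45 − 90 = 103.00.

103.00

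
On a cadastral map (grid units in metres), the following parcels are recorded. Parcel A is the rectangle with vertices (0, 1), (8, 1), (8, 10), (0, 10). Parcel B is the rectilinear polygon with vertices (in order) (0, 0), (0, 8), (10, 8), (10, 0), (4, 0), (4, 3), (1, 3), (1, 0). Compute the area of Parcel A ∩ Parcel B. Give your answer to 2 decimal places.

The intersection is the polygon with vertices (8,1), (4,1), (4,3), (1,3), (1,1), (0,1), (0,8), (8,8).
By the shoelace formula its area is 50.00.

50.00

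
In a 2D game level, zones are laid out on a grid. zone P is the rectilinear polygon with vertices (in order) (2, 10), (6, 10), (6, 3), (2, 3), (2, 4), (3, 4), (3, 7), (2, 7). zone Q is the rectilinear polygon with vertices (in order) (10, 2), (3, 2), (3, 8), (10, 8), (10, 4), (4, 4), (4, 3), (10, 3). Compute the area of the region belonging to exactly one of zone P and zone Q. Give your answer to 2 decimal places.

|zone P| = 25, |zone Q| = 36, |zone P∩zone Q| = 13.
|zone P △ zone Q| = |zone P| + |zone Q| − 2·|zone P∩zone Q| = 25 + 36 − 26 = 35.00.

35.00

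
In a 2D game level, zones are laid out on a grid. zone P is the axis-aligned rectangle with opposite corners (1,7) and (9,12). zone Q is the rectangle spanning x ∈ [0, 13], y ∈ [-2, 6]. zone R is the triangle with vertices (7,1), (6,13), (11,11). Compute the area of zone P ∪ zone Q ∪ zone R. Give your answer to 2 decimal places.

153.47

By inclusion–exclusion:
Individual areas: |zone P| = 40, |zone Q| = 104, |zone R| = 29.
|zone P∩zone Q| = 0 (no overlap).
|zone P∩zone R| = 13.4917.
|zone Q∩zone R| = 6.0417.
|zone P∩zone Q∩zone R| = 0.
|zone P ∪ zone Q ∪ zone R| = 173 − 19.5333 + 0 = 153.47.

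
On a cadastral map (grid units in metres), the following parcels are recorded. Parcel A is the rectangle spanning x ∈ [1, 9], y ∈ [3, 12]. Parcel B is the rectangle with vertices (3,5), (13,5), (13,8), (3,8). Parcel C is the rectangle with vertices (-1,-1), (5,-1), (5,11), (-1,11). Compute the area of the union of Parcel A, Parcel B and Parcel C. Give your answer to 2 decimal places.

124.00

By inclusion–exclusion:
Individual areas: |Parcel A| = 72, |Parcel B| = 30, |Parcel C| = 72.
|Parcel A∩Parcel B|: x∈[3,9], y∈[5,8] → 6·3 = 18.
|Parcel A∩Parcel C|: x∈[1,5], y∈[3,11] → 4·8 = 32.
|Parcel B∩Parcel C|: x∈[3,5], y∈[5,8] → 2·3 = 6.
|Parcel A∩Parcel B∩Parcel C| = 6.
|Parcel A ∪ Parcel B ∪ Parcel C| = 174 − 56 + 6 = 124.00.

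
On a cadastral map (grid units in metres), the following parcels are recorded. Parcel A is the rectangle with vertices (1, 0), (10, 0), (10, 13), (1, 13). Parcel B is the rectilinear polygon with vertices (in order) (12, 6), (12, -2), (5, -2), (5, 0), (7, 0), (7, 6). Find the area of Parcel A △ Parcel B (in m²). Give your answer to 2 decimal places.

125.00

|Parcel A| = 117, |Parcel B| = 44, |Parcel A∩Parcel B| = 18.
|Parcel A △ Parcel B| = |Parcel A| + |Parcel B| − 2·|Parcel A∩Parcel B| = 117 + 44 − 36 = 125.00.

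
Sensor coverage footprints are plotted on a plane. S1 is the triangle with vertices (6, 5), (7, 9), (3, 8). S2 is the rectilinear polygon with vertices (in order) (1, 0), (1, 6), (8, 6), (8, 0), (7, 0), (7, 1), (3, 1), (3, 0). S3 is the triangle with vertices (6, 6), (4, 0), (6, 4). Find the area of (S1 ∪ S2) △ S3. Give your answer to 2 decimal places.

43.04

|S1 ∪ S2| = 44.875.
|(S1 ∪ S2) ∩ S3| = 1.9167.
|(S1 ∪ S2) △ S3| = 44.875 + 2 − 3.8333 = 43.04.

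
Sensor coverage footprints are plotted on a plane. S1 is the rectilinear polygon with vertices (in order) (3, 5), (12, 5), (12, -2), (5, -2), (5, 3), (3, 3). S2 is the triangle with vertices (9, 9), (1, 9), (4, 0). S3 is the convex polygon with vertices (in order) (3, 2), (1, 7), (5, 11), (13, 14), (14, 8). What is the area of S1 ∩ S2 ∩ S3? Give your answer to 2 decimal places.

6.17

The intersection is the polygon with vertices (6.029,3.652), (4.833,3), (3,3), (3,5), (6.778,5).
By the shoelace formula its area is 6.17.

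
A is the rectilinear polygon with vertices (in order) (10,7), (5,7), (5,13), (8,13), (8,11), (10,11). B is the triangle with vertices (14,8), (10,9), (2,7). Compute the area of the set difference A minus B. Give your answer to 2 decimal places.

|A| = 26, |A∩B| = 4.5833.
|A ∖ B| = |A| − |A∩B| = 26 − 4.5833 = 21.42.

21.42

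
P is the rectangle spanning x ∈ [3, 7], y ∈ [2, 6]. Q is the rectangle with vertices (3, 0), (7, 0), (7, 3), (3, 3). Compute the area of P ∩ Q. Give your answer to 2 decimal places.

4.00

|P∩Q|: x∈[3,7], y∈[2,3] → 4·1 = 4.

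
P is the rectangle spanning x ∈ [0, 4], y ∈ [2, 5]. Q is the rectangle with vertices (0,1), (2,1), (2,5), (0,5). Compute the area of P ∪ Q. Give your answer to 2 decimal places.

14.00

By inclusion–exclusion:
Individual areas: |P| = 12, |Q| = 8.
|P∩Q|: x∈[0,2], y∈[2,5] → 2·3 = 6.
|P ∪ Q| = 20 − 6 = 14.00.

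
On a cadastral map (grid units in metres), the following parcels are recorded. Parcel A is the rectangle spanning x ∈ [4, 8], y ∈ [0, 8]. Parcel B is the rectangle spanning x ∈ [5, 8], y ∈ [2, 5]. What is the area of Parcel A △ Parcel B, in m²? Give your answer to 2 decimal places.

|Parcel A∩Parcel B|: x∈[5,8], y∈[2,5] → 3·3 = 9.
|Parcel A △ Parcel B| = |Parcel A| + |Parcel B| − 2·|Parcel A∩Parcel B| = 32 + 9 − 18 = 23.00.

23.00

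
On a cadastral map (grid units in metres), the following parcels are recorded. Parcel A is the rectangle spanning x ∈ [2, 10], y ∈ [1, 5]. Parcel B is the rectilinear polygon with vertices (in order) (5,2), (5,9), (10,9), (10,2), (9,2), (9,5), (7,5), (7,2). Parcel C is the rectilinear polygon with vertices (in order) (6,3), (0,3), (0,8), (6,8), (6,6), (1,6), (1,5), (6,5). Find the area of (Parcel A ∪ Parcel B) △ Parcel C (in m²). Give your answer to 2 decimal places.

57.00

|Parcel A ∪ Parcel B| = 52.
|(Parcel A ∪ Parcel B) ∩ Parcel C| = 10.
|(Parcel A ∪ Parcel B) △ Parcel C| = 52 + 25 − 20 = 57.00.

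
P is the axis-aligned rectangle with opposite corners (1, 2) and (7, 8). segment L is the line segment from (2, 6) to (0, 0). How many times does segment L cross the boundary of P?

The segment meets the boundary at (1,3).

1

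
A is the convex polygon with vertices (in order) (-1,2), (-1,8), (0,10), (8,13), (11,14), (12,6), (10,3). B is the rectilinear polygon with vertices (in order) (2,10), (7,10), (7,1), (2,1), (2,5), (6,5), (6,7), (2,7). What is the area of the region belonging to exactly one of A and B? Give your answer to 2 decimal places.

|A| = 115, |B| = 37, |A∩B| = 29.5.
|A △ B| = |A| + |B| − 2·|A∩B| = 115 + 37 − 59 = 93.00.

93.00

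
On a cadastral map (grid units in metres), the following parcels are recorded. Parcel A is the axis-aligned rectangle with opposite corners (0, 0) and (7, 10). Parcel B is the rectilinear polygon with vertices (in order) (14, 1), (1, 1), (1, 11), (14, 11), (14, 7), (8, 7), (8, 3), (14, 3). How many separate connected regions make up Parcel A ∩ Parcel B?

Parcel A ∩ Parcel B is a single connected region.

1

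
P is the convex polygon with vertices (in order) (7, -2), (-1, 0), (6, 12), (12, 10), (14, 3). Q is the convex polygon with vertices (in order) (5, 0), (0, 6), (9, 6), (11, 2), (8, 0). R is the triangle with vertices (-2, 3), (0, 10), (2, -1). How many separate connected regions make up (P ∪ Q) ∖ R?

2

(P ∪ Q) ∖ R splits into 2 disjoint pieces (area 1.9298, area 121.07).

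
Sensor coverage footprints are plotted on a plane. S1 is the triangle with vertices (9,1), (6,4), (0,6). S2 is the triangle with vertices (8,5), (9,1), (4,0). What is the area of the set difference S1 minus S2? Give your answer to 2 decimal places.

|S1| = 6, |S1∩S2| = 1.5077.
|S1 ∖ S2| = |S1| − |S1∩S2| = 6 − 1.5077 = 4.49.

4.49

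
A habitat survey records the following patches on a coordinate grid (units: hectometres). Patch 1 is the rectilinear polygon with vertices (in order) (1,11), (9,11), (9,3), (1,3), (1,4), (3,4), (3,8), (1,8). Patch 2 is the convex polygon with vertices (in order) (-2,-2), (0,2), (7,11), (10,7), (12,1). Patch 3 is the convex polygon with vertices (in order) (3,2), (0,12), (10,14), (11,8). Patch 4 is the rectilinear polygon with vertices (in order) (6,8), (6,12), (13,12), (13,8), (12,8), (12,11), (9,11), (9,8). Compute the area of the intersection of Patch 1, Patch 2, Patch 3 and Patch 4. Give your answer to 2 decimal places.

5.69

The intersection is the polygon with vertices (7,11), (9,8.333), (9,8), (6,8), (6,9.714).
By the shoelace formula its area is 5.69.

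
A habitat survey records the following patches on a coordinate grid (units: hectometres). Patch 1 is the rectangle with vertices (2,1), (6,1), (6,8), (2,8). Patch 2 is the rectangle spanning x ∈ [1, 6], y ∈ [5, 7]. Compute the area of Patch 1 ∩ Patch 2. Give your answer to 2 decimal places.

8.00

|Patch 1∩Patch 2|: x∈[2,6], y∈[5,7] → 4·2 = 8.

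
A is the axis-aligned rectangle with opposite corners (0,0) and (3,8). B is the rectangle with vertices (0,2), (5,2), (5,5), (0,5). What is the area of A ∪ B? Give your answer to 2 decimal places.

30.00

By inclusion–exclusion:
Individual areas: |A| = 24, |B| = 15.
|A∩B|: x∈[0,3], y∈[2,5] → 3·3 = 9.
|A ∪ B| = 39 − 9 = 30.00.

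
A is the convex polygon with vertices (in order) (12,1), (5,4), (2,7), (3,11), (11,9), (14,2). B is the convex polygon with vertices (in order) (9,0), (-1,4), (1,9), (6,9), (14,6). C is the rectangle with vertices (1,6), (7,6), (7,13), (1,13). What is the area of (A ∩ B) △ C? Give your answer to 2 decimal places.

62.38

|A ∩ B| = 48.0036.
|(A ∩ B) ∩ C| = 13.8125.
|(A ∩ B) △ C| = 48.0036 + 42 − 27.625 = 62.38.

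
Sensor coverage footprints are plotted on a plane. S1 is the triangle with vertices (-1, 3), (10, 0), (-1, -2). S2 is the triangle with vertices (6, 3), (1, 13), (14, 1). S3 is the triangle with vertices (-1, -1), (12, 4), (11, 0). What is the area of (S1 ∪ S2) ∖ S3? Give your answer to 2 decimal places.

|S1 ∪ S2| = 62.5.
|(S1 ∪ S2) ∩ S3| = 14.068.
|(S1 ∪ S2) ∖ S3| = 62.5 − 14.068 = 48.43.

48.43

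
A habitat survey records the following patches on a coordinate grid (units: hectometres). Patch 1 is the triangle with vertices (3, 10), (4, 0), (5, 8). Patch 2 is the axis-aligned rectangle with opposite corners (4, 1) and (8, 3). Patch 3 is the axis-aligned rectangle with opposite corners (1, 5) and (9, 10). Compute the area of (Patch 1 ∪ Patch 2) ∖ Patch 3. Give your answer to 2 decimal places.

|Patch 1 ∪ Patch 2| = 16.5.
|(Patch 1 ∪ Patch 2) ∩ Patch 3| = 6.1875.
|(Patch 1 ∪ Patch 2) ∖ Patch 3| = 16.5 − 6.1875 = 10.31.

10.31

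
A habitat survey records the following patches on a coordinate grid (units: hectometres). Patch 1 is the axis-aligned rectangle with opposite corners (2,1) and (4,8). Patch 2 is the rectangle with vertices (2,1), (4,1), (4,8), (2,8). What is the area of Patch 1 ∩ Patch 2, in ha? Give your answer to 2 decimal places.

14.00

|Patch 1∩Patch 2|: x∈[2,4], y∈[1,8] → 2·7 = 14.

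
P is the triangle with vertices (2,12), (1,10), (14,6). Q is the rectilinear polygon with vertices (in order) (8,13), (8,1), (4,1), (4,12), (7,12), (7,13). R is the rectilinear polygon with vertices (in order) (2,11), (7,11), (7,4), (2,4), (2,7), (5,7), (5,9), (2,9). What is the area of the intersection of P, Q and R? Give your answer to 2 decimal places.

4.82

The intersection is the polygon with vertices (4,11), (7,9.5), (7,8.154), (5,8.769), (5,9), (4.25,9), (4,9.077).
By the shoelace formula its area is 4.82.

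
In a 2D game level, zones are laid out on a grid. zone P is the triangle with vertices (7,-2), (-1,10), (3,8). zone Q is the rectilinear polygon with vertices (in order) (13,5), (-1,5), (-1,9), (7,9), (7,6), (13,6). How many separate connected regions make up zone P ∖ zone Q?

zone P ∖ zone Q splits into 2 disjoint pieces (area 6.5333, area 0.6667).

2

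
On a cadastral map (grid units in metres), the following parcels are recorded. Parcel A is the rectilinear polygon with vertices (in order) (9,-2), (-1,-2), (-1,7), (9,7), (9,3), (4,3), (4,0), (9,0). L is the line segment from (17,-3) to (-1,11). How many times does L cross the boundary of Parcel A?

2

The segment meets the boundary at (4.143,7), (9,3.222).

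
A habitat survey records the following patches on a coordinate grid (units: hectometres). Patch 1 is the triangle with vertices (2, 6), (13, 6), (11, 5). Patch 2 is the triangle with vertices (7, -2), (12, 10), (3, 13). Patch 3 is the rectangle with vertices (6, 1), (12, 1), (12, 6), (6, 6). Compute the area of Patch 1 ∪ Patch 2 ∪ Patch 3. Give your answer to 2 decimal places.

By inclusion–exclusion:
Individual areas: |Patch 1| = 5.5, |Patch 2| = 61.5, |Patch 3| = 30.
|Patch 1∩Patch 2| = 3.2168.
|Patch 1∩Patch 3| = 4.3611.
|Patch 2∩Patch 3| = 16.3833.
|Patch 1∩Patch 2∩Patch 3| = 2.7984.
|Patch 1 ∪ Patch 2 ∪ Patch 3| = 97 − 23.9613 + 2.7984 = 75.84.

75.84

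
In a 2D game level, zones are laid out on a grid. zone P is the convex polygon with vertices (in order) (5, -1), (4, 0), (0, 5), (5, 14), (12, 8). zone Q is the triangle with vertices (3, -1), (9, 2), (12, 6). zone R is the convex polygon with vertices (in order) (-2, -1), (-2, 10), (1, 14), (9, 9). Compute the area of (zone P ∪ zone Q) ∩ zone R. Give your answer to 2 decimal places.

38.98

The region (zone P ∪ zone Q) ∩ zone R is the polygon with vertices (0,5), (3.969,12.144), (9,9), (1.937,2.579).
By the shoelace formula its area is 38.98.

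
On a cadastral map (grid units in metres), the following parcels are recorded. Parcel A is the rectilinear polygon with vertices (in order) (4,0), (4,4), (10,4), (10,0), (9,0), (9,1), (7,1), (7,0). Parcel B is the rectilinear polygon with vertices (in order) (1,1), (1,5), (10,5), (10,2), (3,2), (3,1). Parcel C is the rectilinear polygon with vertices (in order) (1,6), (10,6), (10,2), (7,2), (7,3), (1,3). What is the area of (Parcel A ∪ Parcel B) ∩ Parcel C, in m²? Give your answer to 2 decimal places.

The region (Parcel A ∪ Parcel B) ∩ Parcel C is the polygon with vertices (1,5), (10,5), (10,4), (10,2), (7,2), (7,3), (1,3).
By the shoelace formula its area is 21.00.

21.00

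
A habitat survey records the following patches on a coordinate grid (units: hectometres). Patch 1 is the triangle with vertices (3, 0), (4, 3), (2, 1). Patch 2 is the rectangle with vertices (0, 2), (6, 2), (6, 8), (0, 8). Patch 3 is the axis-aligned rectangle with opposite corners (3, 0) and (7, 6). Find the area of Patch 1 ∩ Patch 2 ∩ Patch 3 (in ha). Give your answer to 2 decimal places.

The intersection is the polygon with vertices (3.667,2), (3,2), (4,3).
By the shoelace formula its area is 0.33.

0.33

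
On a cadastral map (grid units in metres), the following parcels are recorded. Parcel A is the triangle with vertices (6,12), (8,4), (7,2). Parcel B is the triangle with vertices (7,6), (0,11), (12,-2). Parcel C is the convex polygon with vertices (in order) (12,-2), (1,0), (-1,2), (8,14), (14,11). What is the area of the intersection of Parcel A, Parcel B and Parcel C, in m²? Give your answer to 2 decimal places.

The intersection is the polygon with vertices (7.46,2.919), (6.841,3.589), (6.569,6.308), (7,6), (7.833,4.667), (8,4).
By the shoelace formula its area is 2.59.

2.59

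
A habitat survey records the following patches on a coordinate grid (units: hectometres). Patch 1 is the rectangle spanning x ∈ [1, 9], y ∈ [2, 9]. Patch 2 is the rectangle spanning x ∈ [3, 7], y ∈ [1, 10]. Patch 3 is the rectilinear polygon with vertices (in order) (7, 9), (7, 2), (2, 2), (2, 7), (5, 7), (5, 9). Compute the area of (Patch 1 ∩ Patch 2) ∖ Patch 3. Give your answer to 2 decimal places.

4.00

|Patch 1 ∩ Patch 2| = 28.
|(Patch 1 ∩ Patch 2) ∩ Patch 3| = 24.
|(Patch 1 ∩ Patch 2) ∖ Patch 3| = 28 − 24 = 4.00.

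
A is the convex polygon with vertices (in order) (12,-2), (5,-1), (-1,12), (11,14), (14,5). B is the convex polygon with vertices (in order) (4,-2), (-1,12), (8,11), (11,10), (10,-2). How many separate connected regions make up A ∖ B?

A ∖ B is a single connected region.

1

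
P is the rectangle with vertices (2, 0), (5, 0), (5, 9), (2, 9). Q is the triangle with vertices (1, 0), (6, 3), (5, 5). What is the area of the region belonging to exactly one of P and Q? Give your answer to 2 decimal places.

|P| = 27, |Q| = 6.5, |P∩Q| = 4.875.
|P △ Q| = |P| + |Q| − 2·|P∩Q| = 27 + 6.5 − 9.75 = 23.75.

23.75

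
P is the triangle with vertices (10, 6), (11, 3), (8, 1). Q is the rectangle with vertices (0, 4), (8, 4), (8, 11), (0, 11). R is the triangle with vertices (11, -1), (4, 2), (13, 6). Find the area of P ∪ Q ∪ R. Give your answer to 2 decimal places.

By inclusion–exclusion:
Individual areas: |P| = 5.5, |Q| = 56, |R| = 27.5.
|P∩Q| = 0.
|P∩R| = 4.8095.
|Q∩R| = 0.
|P∩Q∩R| = 0.
|P ∪ Q ∪ R| = 89 − 4.8095 + 0 = 84.19.

84.19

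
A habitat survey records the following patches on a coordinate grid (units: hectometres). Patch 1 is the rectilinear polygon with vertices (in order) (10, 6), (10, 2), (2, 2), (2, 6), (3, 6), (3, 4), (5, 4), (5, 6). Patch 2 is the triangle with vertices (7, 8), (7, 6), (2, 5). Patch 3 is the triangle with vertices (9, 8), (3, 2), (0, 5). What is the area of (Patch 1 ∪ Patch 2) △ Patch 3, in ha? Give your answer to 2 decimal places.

|Patch 1 ∪ Patch 2| = 32.4.
|(Patch 1 ∪ Patch 2) ∩ Patch 3| = 10.9.
|(Patch 1 ∪ Patch 2) △ Patch 3| = 32.4 + 18 − 21.8 = 28.60.

28.60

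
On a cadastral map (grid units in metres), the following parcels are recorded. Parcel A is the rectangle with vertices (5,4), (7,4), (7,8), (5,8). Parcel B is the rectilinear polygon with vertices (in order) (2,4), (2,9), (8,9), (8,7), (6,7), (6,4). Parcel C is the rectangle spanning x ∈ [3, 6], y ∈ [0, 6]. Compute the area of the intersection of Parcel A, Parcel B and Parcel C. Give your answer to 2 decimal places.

2.00

The intersection is the polygon with vertices (6,4), (5,4), (5,6), (6,6).
By the shoelace formula its area is 2.00.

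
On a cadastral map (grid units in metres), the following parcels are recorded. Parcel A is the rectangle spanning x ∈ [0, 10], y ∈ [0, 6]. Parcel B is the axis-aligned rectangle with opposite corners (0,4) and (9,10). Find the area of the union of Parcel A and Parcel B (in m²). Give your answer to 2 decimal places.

96.00

By inclusion–exclusion:
Individual areas: |Parcel A| = 60, |Parcel B| = 54.
|Parcel A∩Parcel B|: x∈[0,9], y∈[4,6] → 9·2 = 18.
|Parcel A ∪ Parcel B| = 114 − 18 = 96.00.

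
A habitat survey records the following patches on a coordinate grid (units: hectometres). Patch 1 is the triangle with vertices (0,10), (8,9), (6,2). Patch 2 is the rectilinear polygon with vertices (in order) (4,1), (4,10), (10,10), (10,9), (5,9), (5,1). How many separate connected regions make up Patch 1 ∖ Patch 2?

2

Patch 1 ∖ Patch 2 splits into 2 disjoint pieces (area 9.6667, area 13.3333).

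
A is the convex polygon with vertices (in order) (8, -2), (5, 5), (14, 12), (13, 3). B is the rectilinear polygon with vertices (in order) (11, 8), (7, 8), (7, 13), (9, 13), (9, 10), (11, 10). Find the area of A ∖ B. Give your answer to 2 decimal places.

60.21

|A| = 62, |A∩B| = 1.7857.
|A ∖ B| = |A| − |A∩B| = 62 − 1.7857 = 60.21.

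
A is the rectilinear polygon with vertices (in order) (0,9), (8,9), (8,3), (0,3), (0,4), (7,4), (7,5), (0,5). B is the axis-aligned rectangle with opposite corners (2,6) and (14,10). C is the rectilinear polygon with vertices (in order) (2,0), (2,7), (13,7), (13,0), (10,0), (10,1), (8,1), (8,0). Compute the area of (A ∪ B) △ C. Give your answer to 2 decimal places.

98.00

|A ∪ B| = 71.
|(A ∪ B) ∩ C| = 24.
|(A ∪ B) △ C| = 71 + 75 − 48 = 98.00.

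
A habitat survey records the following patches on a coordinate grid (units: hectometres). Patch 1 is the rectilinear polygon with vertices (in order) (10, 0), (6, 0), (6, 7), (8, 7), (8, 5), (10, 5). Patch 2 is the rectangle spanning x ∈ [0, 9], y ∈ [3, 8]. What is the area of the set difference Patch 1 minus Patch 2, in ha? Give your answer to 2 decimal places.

14.00

|Patch 1| = 24, |Patch 1∩Patch 2| = 10.
|Patch 1 ∖ Patch 2| = |Patch 1| − |Patch 1∩Patch 2| = 24 − 10 = 14.00.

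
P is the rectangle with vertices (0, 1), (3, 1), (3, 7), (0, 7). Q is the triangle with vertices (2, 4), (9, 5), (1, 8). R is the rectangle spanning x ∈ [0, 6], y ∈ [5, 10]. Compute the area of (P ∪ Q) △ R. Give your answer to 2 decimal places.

34.07

|P ∪ Q| = 28.4464.
|(P ∪ Q) ∩ R| = 12.1875.
|(P ∪ Q) △ R| = 28.4464 + 30 − 24.375 = 34.07.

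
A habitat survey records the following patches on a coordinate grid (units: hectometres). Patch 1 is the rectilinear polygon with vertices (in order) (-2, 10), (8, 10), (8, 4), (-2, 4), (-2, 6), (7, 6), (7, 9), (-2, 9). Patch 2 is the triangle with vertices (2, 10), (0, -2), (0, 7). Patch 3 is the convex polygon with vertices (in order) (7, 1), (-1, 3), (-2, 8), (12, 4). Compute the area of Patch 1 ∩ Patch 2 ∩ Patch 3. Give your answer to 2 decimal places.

The intersection is the polygon with vertices (0,6), (1.333,6), (1,4), (0,4).
By the shoelace formula its area is 2.33.

2.33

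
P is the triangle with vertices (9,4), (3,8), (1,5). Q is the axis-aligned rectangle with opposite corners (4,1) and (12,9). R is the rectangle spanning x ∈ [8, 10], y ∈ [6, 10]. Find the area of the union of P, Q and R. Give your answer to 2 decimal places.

By inclusion–exclusion:
Individual areas: |P| = 13, |Q| = 64, |R| = 8.
|P∩Q| = 6.7708.
|P∩R| = 0.
|Q∩R|: x∈[8,10], y∈[6,9] → 2·3 = 6.
|P∩Q∩R| = 0.
|P ∪ Q ∪ R| = 85 − 12.7708 + 0 = 72.23.

72.23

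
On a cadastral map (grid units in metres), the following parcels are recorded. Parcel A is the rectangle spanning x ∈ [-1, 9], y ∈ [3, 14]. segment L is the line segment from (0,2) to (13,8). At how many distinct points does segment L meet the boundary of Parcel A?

The segment meets the boundary at (9,6.154), (2.167,3).

2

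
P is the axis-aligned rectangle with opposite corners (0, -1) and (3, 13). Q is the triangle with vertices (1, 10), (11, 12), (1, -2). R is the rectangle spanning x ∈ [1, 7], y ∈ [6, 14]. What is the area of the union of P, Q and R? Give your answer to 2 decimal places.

By inclusion–exclusion:
Individual areas: |P| = 42, |Q| = 60, |R| = 48.
|P∩Q| = 21.2429.
|P∩R|: x∈[1,3], y∈[6,13] → 2·7 = 14.
|Q∩R| = 27.5429.
|P∩Q∩R| = 8.4.
|P ∪ Q ∪ R| = 150 − 62.7857 + 8.4 = 95.61.

95.61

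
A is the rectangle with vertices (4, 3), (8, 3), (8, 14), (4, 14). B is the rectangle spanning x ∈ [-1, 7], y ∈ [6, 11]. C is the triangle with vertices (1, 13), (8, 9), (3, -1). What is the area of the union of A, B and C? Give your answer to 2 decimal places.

By inclusion–exclusion:
Individual areas: |A| = 44, |B| = 40, |C| = 45.
|A∩B|: x∈[4,7], y∈[6,11] → 3·5 = 15.
|A∩C| = 19.5714.
|B∩C| = 24.75.
|A∩B∩C| = 12.9643.
|A ∪ B ∪ C| = 129 − 59.3214 + 12.9643 = 82.64.

82.64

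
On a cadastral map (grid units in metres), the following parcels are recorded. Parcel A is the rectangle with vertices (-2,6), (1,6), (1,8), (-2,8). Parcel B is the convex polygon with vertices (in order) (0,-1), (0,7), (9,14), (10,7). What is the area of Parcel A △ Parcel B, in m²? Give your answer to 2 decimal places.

|Parcel A| = 6, |Parcel B| = 75, |Parcel A∩Parcel B| = 1.3889.
|Parcel A △ Parcel B| = |Parcel A| + |Parcel B| − 2·|Parcel A∩Parcel B| = 6 + 75 − 2.7778 = 78.22.

78.22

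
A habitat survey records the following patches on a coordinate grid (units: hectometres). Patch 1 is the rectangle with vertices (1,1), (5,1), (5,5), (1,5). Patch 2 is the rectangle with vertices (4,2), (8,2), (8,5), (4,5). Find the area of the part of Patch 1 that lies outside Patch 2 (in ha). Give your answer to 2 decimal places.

13.00

|Patch 1∩Patch 2|: x∈[4,5], y∈[2,5] → 1·3 = 3.
|Patch 1| = 16.
|Patch 1 ∖ Patch 2| = |Patch 1| − |Patch 1∩Patch 2| = 16 − 3 = 13.00.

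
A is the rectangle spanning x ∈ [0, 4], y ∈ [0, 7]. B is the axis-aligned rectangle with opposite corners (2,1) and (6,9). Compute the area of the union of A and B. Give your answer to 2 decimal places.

By inclusion–exclusion:
Individual areas: |A| = 28, |B| = 32.
|A∩B|: x∈[2,4], y∈[1,7] → 2·6 = 12.
|A ∪ B| = 60 − 12 = 48.00.

48.00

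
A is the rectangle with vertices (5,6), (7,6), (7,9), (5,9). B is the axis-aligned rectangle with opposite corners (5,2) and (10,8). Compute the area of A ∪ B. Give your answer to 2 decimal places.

32.00

By inclusion–exclusion:
Individual areas: |A| = 6, |B| = 30.
|A∩B|: x∈[5,7], y∈[6,8] → 2·2 = 4.
|A ∪ B| = 36 − 4 = 32.00.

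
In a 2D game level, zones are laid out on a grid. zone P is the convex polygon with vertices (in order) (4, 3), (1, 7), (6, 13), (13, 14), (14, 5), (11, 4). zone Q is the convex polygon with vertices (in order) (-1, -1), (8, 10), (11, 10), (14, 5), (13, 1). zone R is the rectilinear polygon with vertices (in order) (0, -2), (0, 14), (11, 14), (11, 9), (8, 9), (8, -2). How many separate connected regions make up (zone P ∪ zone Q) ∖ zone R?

2

(zone P ∪ zone Q) ∖ zone R splits into 2 disjoint pieces (area 58, area 0.5397).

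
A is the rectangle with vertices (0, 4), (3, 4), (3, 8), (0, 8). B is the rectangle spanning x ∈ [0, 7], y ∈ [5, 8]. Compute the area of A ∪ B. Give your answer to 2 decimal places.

24.00

By inclusion–exclusion:
Individual areas: |A| = 12, |B| = 21.
|A∩B|: x∈[0,3], y∈[5,8] → 3·3 = 9.
|A ∪ B| = 33 − 9 = 24.00.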